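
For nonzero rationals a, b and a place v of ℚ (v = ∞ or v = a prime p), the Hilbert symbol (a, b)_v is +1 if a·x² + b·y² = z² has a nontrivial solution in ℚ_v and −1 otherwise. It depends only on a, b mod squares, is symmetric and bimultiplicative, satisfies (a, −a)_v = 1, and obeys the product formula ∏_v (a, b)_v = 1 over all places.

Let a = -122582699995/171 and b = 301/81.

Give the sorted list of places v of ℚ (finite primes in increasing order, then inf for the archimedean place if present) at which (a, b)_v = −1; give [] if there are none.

Mod squares: a ≡ -25706905, b ≡ 301. Check v ∈ {∞, 2, 3, 5, 7, 19, 29, 31, 43}.
v=31: a=31^1·(≡21), b=31^0·(≡24) mod 31; (21|31)=-1, (24|31)=-1; (−1)^{1·0·15}·(-1)^0·(-1)^1 = -1.
v=19: a=19^-1·(≡14), b=19^0·(≡7) mod 19; (14|19)=-1, (7|19)=+1; (−1)^{-1·0·9}·(-1)^0·(+1)^-1 = +1.
v=7: a=7^3·(≡2), b=7^1·(≡2) mod 7; (2|7)=+1, (2|7)=+1; (−1)^{3·1·3}·(+1)^1·(+1)^3 = -1.
v=∞: -25706905 < 0 and 301 > 0  ⇒  (a,b)_∞ = +1.
v=43: a=43^3·(≡20), b=43^1·(≡33) mod 43; (20|43)=-1, (33|43)=-1; (−1)^{3·1·21}·(-1)^1·(-1)^3 = -1.
v=5: a=5^1·(≡1), b=5^0·(≡1) mod 5; (1|5)=+1, (1|5)=+1; (−1)^{1·0·2}·(+1)^0·(+1)^1 = +1.
v=3: a=3^-2·(≡2), b=3^-4·(≡1) mod 3; (2|3)=-1, (1|3)=+1; (−1)^{-2·-4·1}·(-1)^-4·(+1)^-2 = +1.
v=2: v_2(a)=0, v_2(b)=0; units ≡ 7, 5 (mod 8); ε·ε+αω+βω = 1·0+0·1+0·0 ≡ 0  ⇒  (a,b)_2 = +1.
v=29: a=29^1·(≡19), b=29^0·(≡3) mod 29; (19|29)=-1, (3|29)=-1; (−1)^{1·0·14}·(-1)^0·(-1)^1 = -1.
Ram(-25706905, 301) = {7, 29, 31, 43}; no ℚ_7-point on the conic.

[7, 29, 31, 43]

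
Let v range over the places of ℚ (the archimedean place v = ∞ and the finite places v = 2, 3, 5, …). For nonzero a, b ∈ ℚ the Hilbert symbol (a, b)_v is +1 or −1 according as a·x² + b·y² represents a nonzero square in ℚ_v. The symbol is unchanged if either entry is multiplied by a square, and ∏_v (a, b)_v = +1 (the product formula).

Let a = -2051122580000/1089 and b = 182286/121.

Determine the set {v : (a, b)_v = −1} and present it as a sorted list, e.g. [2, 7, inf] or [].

Mod squares: a ≡ -2, b ≡ 20254. Check v ∈ {∞, 2, 3, 5, 11, 13, 19, 41}.
v=3: a=3^-2·(≡1), b=3^2·(≡1) mod 3; (1|3)=+1, (1|3)=+1; (−1)^{-2·2·1}·(+1)^2·(+1)^-2 = +1.
v=5: a=5^4·(≡3), b=5^0·(≡1) mod 5; (3|5)=-1, (1|5)=+1; (−1)^{4·0·2}·(-1)^0·(+1)^4 = +1.
v=11: a=11^-2·(≡5), b=11^-2·(≡5) mod 11; (5|11)=+1, (5|11)=+1; (−1)^{-2·-2·5}·(+1)^-2·(+1)^-2 = +1.
v=∞: -2 < 0 and 20254 > 0  ⇒  (a,b)_∞ = +1.
v=41: a=41^2·(≡36), b=41^1·(≡32) mod 41; (36|41)=+1, (32|41)=+1; (−1)^{2·1·20}·(+1)^1·(+1)^2 = +1.
v=19: a=19^2·(≡17), b=19^1·(≡8) mod 19; (17|19)=+1, (8|19)=-1; (−1)^{2·1·9}·(+1)^1·(-1)^2 = +1.
v=2: v_2(a)=5, v_2(b)=1; units ≡ 7, 7 (mod 8); ε·ε+αω+βω = 1·1+5·0+1·0 ≡ 1  ⇒  (a,b)_2 = -1.
v=13: a=13^2·(≡2), b=13^1·(≡2) mod 13; (2|13)=-1, (2|13)=-1; (−1)^{2·1·6}·(-1)^1·(-1)^2 = -1.
(-2, 20254 / ℚ) ramifies at {2, 13}: a division algebra.

[2, 13]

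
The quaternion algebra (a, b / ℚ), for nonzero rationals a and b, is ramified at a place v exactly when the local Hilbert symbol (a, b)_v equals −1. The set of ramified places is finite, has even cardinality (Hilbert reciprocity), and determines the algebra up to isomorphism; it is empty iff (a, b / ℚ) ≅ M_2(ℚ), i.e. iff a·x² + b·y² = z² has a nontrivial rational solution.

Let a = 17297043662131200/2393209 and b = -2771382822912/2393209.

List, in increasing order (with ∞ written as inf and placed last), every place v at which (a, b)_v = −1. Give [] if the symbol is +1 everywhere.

[2, 11, 23, 29]

Mod squares: a ≡ 253, b ≡ -58. Check v ∈ {∞, 2, 3, 5, 7, 11, 13, 17, 23, 29}.
v=17: a=17^-2·(≡8), b=17^-2·(≡10) mod 17; (8|17)=+1, (10|17)=-1; (−1)^{-2·-2·8}·(+1)^-2·(-1)^-2 = +1.
v=23: a=23^1·(≡20), b=23^2·(≡7) mod 23; (20|23)=-1, (7|23)=-1; (−1)^{1·2·11}·(-1)^2·(-1)^1 = -1.
v=3: a=3^8·(≡1), b=3^6·(≡2) mod 3; (1|3)=+1, (2|3)=-1; (−1)^{8·6·1}·(+1)^6·(-1)^8 = +1.
v=29: a=29^2·(≡3), b=29^1·(≡27) mod 29; (3|29)=-1, (27|29)=-1; (−1)^{2·1·14}·(-1)^1·(-1)^2 = -1.
v=5: a=5^2·(≡2), b=5^0·(≡2) mod 5; (2|5)=-1, (2|5)=-1; (−1)^{2·0·2}·(-1)^0·(-1)^2 = +1.
v=7: a=7^-2·(≡1), b=7^-2·(≡5) mod 7; (1|7)=+1, (5|7)=-1; (−1)^{-2·-2·3}·(+1)^-2·(-1)^-2 = +1.
v=∞: 253 > 0 and -58 < 0  ⇒  (a,b)_∞ = +1.
v=11: a=11^3·(≡5), b=11^2·(≡7) mod 11; (5|11)=+1, (7|11)=-1; (−1)^{3·2·5}·(+1)^2·(-1)^3 = -1.
v=2: v_2(a)=12, v_2(b)=11; units ≡ 5, 3 (mod 8); ε·ε+αω+βω = 0·1+12·1+11·1 ≡ 1  ⇒  (a,b)_2 = -1.
v=13: a=13^-2·(≡8), b=13^-2·(≡6) mod 13; (8|13)=-1, (6|13)=-1; (−1)^{-2·-2·6}·(-1)^-2·(-1)^-2 = +1.
|Ram(253, -58)| = 4, even; anisotropic at {2, 11, 23, 29}.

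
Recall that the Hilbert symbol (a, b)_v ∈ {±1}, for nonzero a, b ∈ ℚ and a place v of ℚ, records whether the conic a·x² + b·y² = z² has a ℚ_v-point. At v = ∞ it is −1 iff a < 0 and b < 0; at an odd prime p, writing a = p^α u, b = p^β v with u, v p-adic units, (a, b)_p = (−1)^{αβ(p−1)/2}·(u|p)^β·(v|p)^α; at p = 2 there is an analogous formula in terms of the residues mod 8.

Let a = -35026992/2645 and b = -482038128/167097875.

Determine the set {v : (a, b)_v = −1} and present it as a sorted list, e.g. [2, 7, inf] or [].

(a, b) ≡ (-15015, -5005) mod (ℚ^×)²; places V = {2, 3, 5, 7, 11, 13, 17, 19, 23, ∞}.
(a,b)_∞: sgn(-15015)=−, sgn(-5005)=−, so -1.
(a,b)_17: α=0, u≡8; β=2, v≡12 (mod 17); (8|17)=+1, (12|17)=-1; sign (−1)^0·+1^2·-1^0 = +1.
(a,b)_3: α=7, u≡2; β=6, v≡2 (mod 3); (2|3)=-1, (2|3)=-1; sign (−1)^0·-1^6·-1^7 = -1.
(a,b)_11: α=1, u≡6; β=1, v≡2 (mod 11); (6|11)=-1, (2|11)=-1; sign (−1)^1·-1^1·-1^1 = -1.
(a,b)_2: α=4, β=4; u≡1, v≡3 (mod 8); ε(u)ε(v)=0·1, αω(v)=4·1, βω(u)=4·0; sum ≡ 0  ⇒  +1.
(a,b)_7: α=1, u≡4; β=-1, v≡6 (mod 7); (4|7)=+1, (6|7)=-1; sign (−1)^1·+1^-1·-1^1 = +1.
(a,b)_13: α=1, u≡8; β=1, v≡2 (mod 13); (8|13)=-1, (2|13)=-1; sign (−1)^0·-1^1·-1^1 = +1.
(a,b)_5: α=-1, u≡2; β=-3, v≡4 (mod 5); (2|5)=-1, (4|5)=+1; sign (−1)^0·-1^-3·+1^-1 = -1.
(a,b)_23: α=-2, u≡6; β=-2, v≡18 (mod 23); (6|23)=+1, (18|23)=+1; sign (−1)^0·+1^-2·+1^-2 = +1.
(a,b)_19: α=0, u≡10; β=-2, v≡5 (mod 19); (10|19)=-1, (5|19)=+1; sign (−1)^0·-1^-2·+1^0 = +1.
Ram(-15015, -5005) = {3, 5, 11, ∞}; no ℚ_3-point on the conic.

[3, 5, 11, inf]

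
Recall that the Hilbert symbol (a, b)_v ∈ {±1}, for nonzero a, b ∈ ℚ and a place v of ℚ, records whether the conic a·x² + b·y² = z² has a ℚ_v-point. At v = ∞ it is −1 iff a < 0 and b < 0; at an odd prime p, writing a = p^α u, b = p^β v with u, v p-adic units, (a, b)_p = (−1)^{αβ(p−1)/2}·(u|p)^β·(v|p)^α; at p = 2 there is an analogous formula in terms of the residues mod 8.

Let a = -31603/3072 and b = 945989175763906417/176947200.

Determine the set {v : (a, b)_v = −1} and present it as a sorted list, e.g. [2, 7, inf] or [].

[2, 11, 17, 41]

Mod squares: a ≡ -561, b ≡ 58179. Check v ∈ {∞, 2, 3, 5, 11, 13, 17, 41, 43}.
v=17: a=17^1·(≡8), b=17^4·(≡3) mod 17; (8|17)=+1, (3|17)=-1; (−1)^{1·4·8}·(+1)^4·(-1)^1 = -1.
v=5: a=5^0·(≡1), b=5^-2·(≡4) mod 5; (1|5)=+1, (4|5)=+1; (−1)^{0·-2·2}·(+1)^-2·(+1)^0 = +1.
v=2: v_2(a)=-10, v_2(b)=-18; units ≡ 7, 3 (mod 8); ε·ε+αω+βω = 1·1+-10·1+-18·0 ≡ 1  ⇒  (a,b)_2 = -1.
v=43: a=43^0·(≡25), b=43^1·(≡2) mod 43; (25|43)=+1, (2|43)=-1; (−1)^{0·1·21}·(+1)^1·(-1)^0 = +1.
v=13: a=13^2·(≡2), b=13^6·(≡9) mod 13; (2|13)=-1, (9|13)=+1; (−1)^{2·6·6}·(-1)^6·(+1)^2 = +1.
v=∞: -561 < 0 and 58179 > 0  ⇒  (a,b)_∞ = +1.
v=41: a=41^0·(≡11), b=41^1·(≡23) mod 41; (11|41)=-1, (23|41)=+1; (−1)^{0·1·20}·(-1)^1·(+1)^0 = -1.
v=3: a=3^-1·(≡2), b=3^-3·(≡1) mod 3; (2|3)=-1, (1|3)=+1; (−1)^{-1·-3·1}·(-1)^-3·(+1)^-1 = +1.
v=11: a=11^1·(≡3), b=11^3·(≡1) mod 11; (3|11)=+1, (1|11)=+1; (−1)^{1·3·5}·(+1)^3·(+1)^1 = -1.
|Ram(-561, 58179)| = 4, even; anisotropic at {2, 11, 17, 41}.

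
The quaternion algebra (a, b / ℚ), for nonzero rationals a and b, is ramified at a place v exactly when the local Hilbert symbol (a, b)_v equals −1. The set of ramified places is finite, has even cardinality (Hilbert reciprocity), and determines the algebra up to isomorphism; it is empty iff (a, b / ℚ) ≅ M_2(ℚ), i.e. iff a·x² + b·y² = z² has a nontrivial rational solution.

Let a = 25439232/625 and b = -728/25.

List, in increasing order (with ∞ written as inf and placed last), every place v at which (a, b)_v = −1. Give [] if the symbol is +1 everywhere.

[2, 7]

(a, b) ≡ (3, -182) mod (ℚ^×)²; places V = {2, 3, 5, 7, 13, ∞}.
(a,b)_13: α=2, u≡1; β=1, v≡4 (mod 13); (1|13)=+1, (4|13)=+1; sign (−1)^0·+1^1·+1^2 = +1.
(a,b)_5: α=-4, u≡2; β=-2, v≡2 (mod 5); (2|5)=-1, (2|5)=-1; sign (−1)^0·-1^-2·-1^-4 = +1.
(a,b)_2: α=10, β=3; u≡3, v≡5 (mod 8); ε(u)ε(v)=1·0, αω(v)=10·1, βω(u)=3·1; sum ≡ 1  ⇒  -1.
(a,b)_∞: sgn(3)=+, sgn(-182)=−, so +1.
(a,b)_7: α=2, u≡3; β=1, v≡2 (mod 7); (3|7)=-1, (2|7)=+1; sign (−1)^0·-1^1·+1^2 = -1.
(a,b)_3: α=1, u≡1; β=0, v≡1 (mod 3); (1|3)=+1, (1|3)=+1; sign (−1)^0·+1^0·+1^1 = +1.
(3, -182 / ℚ) ramifies at {2, 7}: a division algebra.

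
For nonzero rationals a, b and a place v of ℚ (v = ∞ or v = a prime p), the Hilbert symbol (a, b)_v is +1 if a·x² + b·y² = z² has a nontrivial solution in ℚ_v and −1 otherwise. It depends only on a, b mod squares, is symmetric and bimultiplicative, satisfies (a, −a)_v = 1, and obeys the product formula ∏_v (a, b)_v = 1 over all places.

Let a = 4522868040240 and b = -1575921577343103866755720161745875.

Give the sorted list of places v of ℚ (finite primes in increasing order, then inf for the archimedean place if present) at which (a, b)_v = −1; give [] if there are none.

[11, 41]

(a, b) ≡ (209715, -3005915) mod (ℚ^×)²; places V = {2, 3, 5, 11, 31, 41, 43, ∞}.
(a,b)_41: α=1, u≡20; β=3, v≡7 (mod 41); (20|41)=+1, (7|41)=-1; sign (−1)^0·+1^3·-1^1 = -1.
(a,b)_2: α=4, β=0; u≡3, v≡5 (mod 8); ε(u)ε(v)=1·0, αω(v)=4·1, βω(u)=0·1; sum ≡ 0  ⇒  +1.
(a,b)_3: α=7, u≡2; β=22, v≡1 (mod 3); (2|3)=-1, (1|3)=+1; sign (−1)^0·-1^22·+1^7 = +1.
(a,b)_∞: sgn(209715)=+, sgn(-3005915)=−, so +1.
(a,b)_31: α=1, u≡4; β=3, v≡27 (mod 31); (4|31)=+1, (27|31)=-1; sign (−1)^1·+1^3·-1^1 = +1.
(a,b)_5: α=1, u≡3; β=3, v≡3 (mod 5); (3|5)=-1, (3|5)=-1; sign (−1)^0·-1^3·-1^1 = +1.
(a,b)_11: α=1, u≡8; β=3, v≡10 (mod 11); (8|11)=-1, (10|11)=-1; sign (−1)^1·-1^3·-1^1 = -1.
(a,b)_43: α=2, u≡1; β=5, v≡31 (mod 43); (1|43)=+1, (31|43)=+1; sign (−1)^0·+1^5·+1^2 = +1.
|Ram(209715, -3005915)| = 2, even; anisotropic at {11, 41}.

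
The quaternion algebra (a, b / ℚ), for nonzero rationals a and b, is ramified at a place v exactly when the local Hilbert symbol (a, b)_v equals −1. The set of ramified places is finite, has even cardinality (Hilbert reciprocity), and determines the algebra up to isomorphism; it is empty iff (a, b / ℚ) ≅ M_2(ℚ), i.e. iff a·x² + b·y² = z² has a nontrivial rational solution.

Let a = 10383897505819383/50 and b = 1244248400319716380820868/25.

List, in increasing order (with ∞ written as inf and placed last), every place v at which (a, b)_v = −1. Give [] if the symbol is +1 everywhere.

(a, b) ≡ (14, 4279457) mod (ℚ^×)²; places V = {2, 3, 5, 7, 13, 31, 37, 41, ∞}.
(a,b)_7: α=3, u≡4; β=5, v≡3 (mod 7); (4|7)=+1, (3|7)=-1; sign (−1)^1·+1^5·-1^3 = +1.
(a,b)_13: α=2, u≡3; β=3, v≡10 (mod 13); (3|13)=+1, (10|13)=+1; sign (−1)^0·+1^3·+1^2 = +1.
(a,b)_2: α=-1, β=2; u≡7, v≡1 (mod 8); ε(u)ε(v)=1·0, αω(v)=-1·0, βω(u)=2·0; sum ≡ 0  ⇒  +1.
(a,b)_31: α=2, u≡19; β=3, v≡9 (mod 31); (19|31)=+1, (9|31)=+1; sign (−1)^0·+1^3·+1^2 = +1.
(a,b)_3: α=4, u≡2; β=4, v≡2 (mod 3); (2|3)=-1, (2|3)=-1; sign (−1)^0·-1^4·-1^4 = +1.
(a,b)_41: α=2, u≡19; β=3, v≡18 (mod 41); (19|41)=-1, (18|41)=+1; sign (−1)^0·-1^3·+1^2 = -1.
(a,b)_5: α=-2, u≡4; β=-2, v≡3 (mod 5); (4|5)=+1, (3|5)=-1; sign (−1)^0·+1^-2·-1^-2 = +1.
(a,b)_∞: sgn(14)=+, sgn(4279457)=+, so +1.
(a,b)_37: α=2, u≡18; β=3, v≡28 (mod 37); (18|37)=-1, (28|37)=+1; sign (−1)^0·-1^3·+1^2 = -1.
|Ram(14, 4279457)| = 2, even; anisotropic at {37, 41}.

[37, 41]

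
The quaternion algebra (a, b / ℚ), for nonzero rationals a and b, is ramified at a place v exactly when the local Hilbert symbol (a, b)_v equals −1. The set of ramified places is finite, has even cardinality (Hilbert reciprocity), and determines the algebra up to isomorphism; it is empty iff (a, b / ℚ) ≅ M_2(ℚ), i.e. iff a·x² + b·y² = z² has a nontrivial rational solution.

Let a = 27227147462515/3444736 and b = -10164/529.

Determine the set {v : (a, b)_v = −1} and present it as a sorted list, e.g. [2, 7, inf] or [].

Mod squares: a ≡ 7315, b ≡ -21. Check v ∈ {∞, 2, 3, 5, 7, 11, 13, 19, 23, 29}.
v=29: a=29^-2·(≡20), b=29^0·(≡27) mod 29; (20|29)=+1, (27|29)=-1; (−1)^{-2·0·14}·(+1)^0·(-1)^-2 = +1.
v=13: a=13^4·(≡9), b=13^0·(≡6) mod 13; (9|13)=+1, (6|13)=-1; (−1)^{4·0·6}·(+1)^0·(-1)^4 = +1.
v=2: v_2(a)=-12, v_2(b)=2; units ≡ 3, 3 (mod 8); ε·ε+αω+βω = 1·1+-12·1+2·1 ≡ 1  ⇒  (a,b)_2 = -1.
v=7: a=7^1·(≡4), b=7^1·(≡1) mod 7; (4|7)=+1, (1|7)=+1; (−1)^{1·1·3}·(+1)^1·(+1)^1 = -1.
v=11: a=11^1·(≡5), b=11^2·(≡4) mod 11; (5|11)=+1, (4|11)=+1; (−1)^{1·2·5}·(+1)^2·(+1)^1 = +1.
v=3: a=3^0·(≡1), b=3^1·(≡2) mod 3; (1|3)=+1, (2|3)=-1; (−1)^{0·1·1}·(+1)^1·(-1)^0 = +1.
v=5: a=5^1·(≡3), b=5^0·(≡4) mod 5; (3|5)=-1, (4|5)=+1; (−1)^{1·0·2}·(-1)^0·(+1)^1 = +1.
v=∞: 7315 > 0 and -21 < 0  ⇒  (a,b)_∞ = +1.
v=19: a=19^5·(≡9), b=19^0·(≡6) mod 19; (9|19)=+1, (6|19)=+1; (−1)^{5·0·9}·(+1)^0·(+1)^5 = +1.
v=23: a=23^0·(≡18), b=23^-2·(≡2) mod 23; (18|23)=+1, (2|23)=+1; (−1)^{0·-2·11}·(+1)^-2·(+1)^0 = +1.
Ram(7315, -21) = {2, 7}; no ℚ_2-point on the conic.

[2, 7]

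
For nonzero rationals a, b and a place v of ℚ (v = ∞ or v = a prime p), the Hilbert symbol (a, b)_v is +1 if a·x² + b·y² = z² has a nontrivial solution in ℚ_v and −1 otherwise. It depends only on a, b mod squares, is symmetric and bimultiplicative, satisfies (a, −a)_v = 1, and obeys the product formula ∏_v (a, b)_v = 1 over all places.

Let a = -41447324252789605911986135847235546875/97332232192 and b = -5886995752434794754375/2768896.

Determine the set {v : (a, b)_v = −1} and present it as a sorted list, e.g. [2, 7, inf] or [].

(a, b) ≡ (-14911, -419543) mod (ℚ^×)²; places V = {2, 3, 5, 13, 17, 23, 29, 31, 37, ∞}.
(a,b)_2: α=-18, β=-14; u≡1, v≡1 (mod 8); ε(u)ε(v)=0·0, αω(v)=-18·0, βω(u)=-14·0; sum ≡ 0  ⇒  +1.
(a,b)_5: α=8, u≡1; β=4, v≡3 (mod 5); (1|5)=+1, (3|5)=-1; sign (−1)^0·+1^4·-1^8 = +1.
(a,b)_17: α=6, u≡15; β=3, v≡7 (mod 17); (15|17)=+1, (7|17)=-1; sign (−1)^0·+1^3·-1^6 = +1.
(a,b)_∞: sgn(-14911)=−, sgn(-419543)=−, so -1.
(a,b)_23: α=2, u≡16; β=1, v≡21 (mod 23); (16|23)=+1, (21|23)=-1; sign (−1)^0·+1^1·-1^2 = +1.
(a,b)_31: α=3, u≡3; β=2, v≡21 (mod 31); (3|31)=-1, (21|31)=-1; sign (−1)^0·-1^2·-1^3 = -1.
(a,b)_29: α=2, u≡1; β=1, v≡1 (mod 29); (1|29)=+1, (1|29)=+1; sign (−1)^0·+1^1·+1^2 = +1.
(a,b)_13: α=-5, u≡4; β=-2, v≡11 (mod 13); (4|13)=+1, (11|13)=-1; sign (−1)^0·+1^-2·-1^-5 = -1.
(a,b)_37: α=5, u≡21; β=3, v≡15 (mod 37); (21|37)=+1, (15|37)=-1; sign (−1)^0·+1^3·-1^5 = -1.
(a,b)_3: α=14, u≡2; β=10, v≡1 (mod 3); (2|3)=-1, (1|3)=+1; sign (−1)^0·-1^10·+1^14 = +1.
|Ram(-14911, -419543)| = 4, even; anisotropic at {13, 31, 37, ∞}.

[13, 31, 37, inf]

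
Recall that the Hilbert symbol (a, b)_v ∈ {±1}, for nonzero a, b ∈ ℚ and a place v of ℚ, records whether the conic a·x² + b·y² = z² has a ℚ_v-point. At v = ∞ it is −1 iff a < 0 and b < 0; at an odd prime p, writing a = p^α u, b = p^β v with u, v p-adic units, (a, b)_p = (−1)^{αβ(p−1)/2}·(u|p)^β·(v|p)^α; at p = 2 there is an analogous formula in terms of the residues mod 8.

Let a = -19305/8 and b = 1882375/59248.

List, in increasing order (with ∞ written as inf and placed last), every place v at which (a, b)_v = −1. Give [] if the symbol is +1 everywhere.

[11, 13]

Mod squares: a ≡ -4290, b ≡ 385. Check v ∈ {∞, 2, 3, 5, 7, 11, 13, 23, 37}.
v=7: a=7^0·(≡1), b=7^-1·(≡5) mod 7; (1|7)=+1, (5|7)=-1; (−1)^{0·-1·3}·(+1)^-1·(-1)^0 = +1.
v=2: v_2(a)=-3, v_2(b)=-4; units ≡ 7, 1 (mod 8); ε·ε+αω+βω = 1·0+-3·0+-4·0 ≡ 0  ⇒  (a,b)_2 = +1.
v=37: a=37^0·(≡15), b=37^2·(≡14) mod 37; (15|37)=-1, (14|37)=-1; (−1)^{0·2·18}·(-1)^2·(-1)^0 = +1.
v=∞: -4290 < 0 and 385 > 0  ⇒  (a,b)_∞ = +1.
v=11: a=11^1·(≡2), b=11^1·(≡10) mod 11; (2|11)=-1, (10|11)=-1; (−1)^{1·1·5}·(-1)^1·(-1)^1 = -1.
v=5: a=5^1·(≡3), b=5^3·(≡3) mod 5; (3|5)=-1, (3|5)=-1; (−1)^{1·3·2}·(-1)^3·(-1)^1 = +1.
v=23: a=23^0·(≡22), b=23^-2·(≡20) mod 23; (22|23)=-1, (20|23)=-1; (−1)^{0·-2·11}·(-1)^-2·(-1)^0 = +1.
v=3: a=3^3·(≡1), b=3^0·(≡1) mod 3; (1|3)=+1, (1|3)=+1; (−1)^{3·0·1}·(+1)^0·(+1)^3 = +1.
v=13: a=13^1·(≡11), b=13^0·(≡2) mod 13; (11|13)=-1, (2|13)=-1; (−1)^{1·0·6}·(-1)^0·(-1)^1 = -1.
(-4290, 385 / ℚ) ramifies at {11, 13}: a division algebra.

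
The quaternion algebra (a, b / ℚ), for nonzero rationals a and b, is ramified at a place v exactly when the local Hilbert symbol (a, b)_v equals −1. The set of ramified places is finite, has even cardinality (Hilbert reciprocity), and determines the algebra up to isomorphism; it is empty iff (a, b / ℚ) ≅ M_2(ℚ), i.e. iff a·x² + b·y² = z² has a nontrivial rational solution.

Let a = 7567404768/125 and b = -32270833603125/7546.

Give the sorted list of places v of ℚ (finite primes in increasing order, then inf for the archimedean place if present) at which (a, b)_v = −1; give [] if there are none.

[7, 11, 13, 29]

Mod squares: a ≡ 3190, b ≡ -690690. Check v ∈ {∞, 2, 3, 5, 7, 11, 13, 23, 29, 41}.
v=23: a=23^0·(≡6), b=23^1·(≡6) mod 23; (6|23)=+1, (6|23)=+1; (−1)^{0·1·11}·(+1)^1·(+1)^0 = +1.
v=5: a=5^-3·(≡3), b=5^5·(≡2) mod 5; (3|5)=-1, (2|5)=-1; (−1)^{-3·5·2}·(-1)^5·(-1)^-3 = +1.
v=∞: 3190 > 0 and -690690 < 0  ⇒  (a,b)_∞ = +1.
v=29: a=29^1·(≡7), b=29^2·(≡17) mod 29; (7|29)=+1, (17|29)=-1; (−1)^{1·2·14}·(+1)^2·(-1)^1 = -1.
v=41: a=41^2·(≡5), b=41^0·(≡36) mod 41; (5|41)=+1, (36|41)=+1; (−1)^{2·0·20}·(+1)^0·(+1)^2 = +1.
v=11: a=11^1·(≡9), b=11^-1·(≡1) mod 11; (9|11)=+1, (1|11)=+1; (−1)^{1·-1·5}·(+1)^-1·(+1)^1 = -1.
v=13: a=13^0·(≡5), b=13^3·(≡1) mod 13; (5|13)=-1, (1|13)=+1; (−1)^{0·3·6}·(-1)^3·(+1)^0 = -1.
v=2: v_2(a)=5, v_2(b)=-1; units ≡ 3, 7 (mod 8); ε·ε+αω+βω = 1·1+5·0+-1·1 ≡ 0  ⇒  (a,b)_2 = +1.
v=7: a=7^2·(≡3), b=7^-3·(≡2) mod 7; (3|7)=-1, (2|7)=+1; (−1)^{2·-3·3}·(-1)^-3·(+1)^2 = -1.
v=3: a=3^2·(≡1), b=3^5·(≡2) mod 3; (1|3)=+1, (2|3)=-1; (−1)^{2·5·1}·(+1)^5·(-1)^2 = +1.
|Ram(3190, -690690)| = 4, even; anisotropic at {7, 11, 13, 29}.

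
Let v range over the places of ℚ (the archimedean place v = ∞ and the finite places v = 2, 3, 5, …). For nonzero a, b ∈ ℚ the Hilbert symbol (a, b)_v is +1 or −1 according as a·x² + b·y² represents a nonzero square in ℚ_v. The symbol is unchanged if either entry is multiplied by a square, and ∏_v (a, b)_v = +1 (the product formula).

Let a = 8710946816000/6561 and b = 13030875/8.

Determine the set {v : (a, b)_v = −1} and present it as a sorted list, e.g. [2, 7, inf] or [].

[5, 11]

Mod squares: a ≡ 65, b ≡ 1430. Check v ∈ {∞, 2, 3, 5, 11, 13}.
v=2: v_2(a)=18, v_2(b)=-3; units ≡ 1, 3 (mod 8); ε·ε+αω+βω = 0·1+18·1+-3·0 ≡ 0  ⇒  (a,b)_2 = +1.
v=∞: 65 > 0 and 1430 > 0  ⇒  (a,b)_∞ = +1.
v=11: a=11^2·(≡6), b=11^1·(≡3) mod 11; (6|11)=-1, (3|11)=+1; (−1)^{2·1·5}·(-1)^1·(+1)^2 = -1.
v=5: a=5^3·(≡3), b=5^3·(≡4) mod 5; (3|5)=-1, (4|5)=+1; (−1)^{3·3·2}·(-1)^3·(+1)^3 = -1.
v=3: a=3^-8·(≡2), b=3^6·(≡2) mod 3; (2|3)=-1, (2|3)=-1; (−1)^{-8·6·1}·(-1)^6·(-1)^-8 = +1.
v=13: a=13^3·(≡8), b=13^1·(≡11) mod 13; (8|13)=-1, (11|13)=-1; (−1)^{3·1·6}·(-1)^1·(-1)^3 = +1.
|Ram(65, 1430)| = 2, even; anisotropic at {5, 11}.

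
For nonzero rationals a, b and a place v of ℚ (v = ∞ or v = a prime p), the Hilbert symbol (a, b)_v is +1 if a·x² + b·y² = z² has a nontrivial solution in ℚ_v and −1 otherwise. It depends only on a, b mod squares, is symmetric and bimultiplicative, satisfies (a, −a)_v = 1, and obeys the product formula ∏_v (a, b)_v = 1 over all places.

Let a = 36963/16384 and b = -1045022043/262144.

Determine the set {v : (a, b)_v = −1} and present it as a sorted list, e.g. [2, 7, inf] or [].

[]

Mod squares: a ≡ 3, b ≡ -1443. Check v ∈ {∞, 2, 3, 13, 23, 37}.
v=2: v_2(a)=-14, v_2(b)=-18; units ≡ 3, 5 (mod 8); ε·ε+αω+βω = 1·0+-14·1+-18·1 ≡ 0  ⇒  (a,b)_2 = +1.
v=37: a=37^2·(≡12), b=37^3·(≡22) mod 37; (12|37)=+1, (22|37)=-1; (−1)^{2·3·18}·(+1)^3·(-1)^2 = +1.
v=∞: 3 > 0 and -1443 < 0  ⇒  (a,b)_∞ = +1.
v=3: a=3^3·(≡1), b=3^1·(≡2) mod 3; (1|3)=+1, (2|3)=-1; (−1)^{3·1·1}·(+1)^1·(-1)^3 = +1.
v=13: a=13^0·(≡1), b=13^1·(≡5) mod 13; (1|13)=+1, (5|13)=-1; (−1)^{0·1·6}·(+1)^1·(-1)^0 = +1.
v=23: a=23^0·(≡6), b=23^2·(≡2) mod 23; (6|23)=+1, (2|23)=+1; (−1)^{0·2·11}·(+1)^2·(+1)^0 = +1.
Every local symbol is +1, so the conic 3·x² + -1443·y² = z² has ℚ_v-points for all v and hence a ℚ-point; (a, b / ℚ) ≅ M_2(ℚ).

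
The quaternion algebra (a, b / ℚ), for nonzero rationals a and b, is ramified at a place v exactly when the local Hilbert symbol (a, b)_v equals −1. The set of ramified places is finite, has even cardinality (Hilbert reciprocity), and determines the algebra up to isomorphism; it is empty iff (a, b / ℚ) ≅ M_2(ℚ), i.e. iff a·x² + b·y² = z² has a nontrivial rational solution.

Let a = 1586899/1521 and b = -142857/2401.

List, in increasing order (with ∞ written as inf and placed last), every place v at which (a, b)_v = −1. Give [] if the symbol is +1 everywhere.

(a, b) ≡ (19, -15873) mod (ℚ^×)²; places V = {2, 3, 7, 11, 13, 17, 19, 37, ∞}.
(a,b)_11: α=0, u≡2; β=1, v≡5 (mod 11); (2|11)=-1, (5|11)=+1; sign (−1)^0·-1^1·+1^0 = -1.
(a,b)_∞: sgn(19)=+, sgn(-15873)=−, so +1.
(a,b)_3: α=-2, u≡1; β=3, v≡1 (mod 3); (1|3)=+1, (1|3)=+1; sign (−1)^0·+1^3·+1^-2 = +1.
(a,b)_17: α=4, u≡13; β=0, v≡7 (mod 17); (13|17)=+1, (7|17)=-1; sign (−1)^0·+1^0·-1^4 = +1.
(a,b)_13: α=-2, u≡6; β=1, v≡1 (mod 13); (6|13)=-1, (1|13)=+1; sign (−1)^0·-1^1·+1^-2 = -1.
(a,b)_37: α=0, u≡20; β=1, v≡31 (mod 37); (20|37)=-1, (31|37)=-1; sign (−1)^0·-1^1·-1^0 = -1.
(a,b)_2: α=0, β=0; u≡3, v≡7 (mod 8); ε(u)ε(v)=1·1, αω(v)=0·0, βω(u)=0·1; sum ≡ 1  ⇒  -1.
(a,b)_19: α=1, u≡16; β=0, v≡6 (mod 19); (16|19)=+1, (6|19)=+1; sign (−1)^0·+1^0·+1^1 = +1.
(a,b)_7: α=0, u≡3; β=-4, v≡6 (mod 7); (3|7)=-1, (6|7)=-1; sign (−1)^0·-1^-4·-1^0 = +1.
|Ram(19, -15873)| = 4, even; anisotropic at {2, 11, 13, 37}.

[2, 11, 13, 37]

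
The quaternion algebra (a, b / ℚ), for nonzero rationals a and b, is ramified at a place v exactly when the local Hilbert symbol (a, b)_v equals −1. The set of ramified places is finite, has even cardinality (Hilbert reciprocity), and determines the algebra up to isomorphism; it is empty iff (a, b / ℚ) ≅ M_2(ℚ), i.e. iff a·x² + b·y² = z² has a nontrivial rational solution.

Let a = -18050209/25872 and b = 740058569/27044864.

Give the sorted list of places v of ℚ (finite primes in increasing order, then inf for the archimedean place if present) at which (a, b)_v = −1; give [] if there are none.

[2, 11, 41, 47]

(a, b) ≡ (-595656897, 4842739) mod (ℚ^×)²; places V = {2, 3, 7, 11, 17, 19, 29, 41, 47, ∞}.
(a,b)_47: α=1, u≡38; β=1, v≡45 (mod 47); (38|47)=-1, (45|47)=-1; sign (−1)^1·-1^1·-1^1 = -1.
(a,b)_17: α=1, u≡4; β=1, v≡15 (mod 17); (4|17)=+1, (15|17)=+1; sign (−1)^0·+1^1·+1^1 = +1.
(a,b)_11: α=-1, u≡6; β=-1, v≡10 (mod 11); (6|11)=-1, (10|11)=-1; sign (−1)^1·-1^-1·-1^-1 = -1.
(a,b)_41: α=1, u≡9; β=2, v≡13 (mod 41); (9|41)=+1, (13|41)=-1; sign (−1)^0·+1^2·-1^1 = -1.
(a,b)_7: α=-2, u≡4; β=-4, v≡5 (mod 7); (4|7)=+1, (5|7)=-1; sign (−1)^0·+1^-4·-1^-2 = +1.
(a,b)_29: α=1, u≡16; β=1, v≡1 (mod 29); (16|29)=+1, (1|29)=+1; sign (−1)^0·+1^1·+1^1 = +1.
(a,b)_2: α=-4, β=-10; u≡7, v≡3 (mod 8); ε(u)ε(v)=1·1, αω(v)=-4·1, βω(u)=-10·0; sum ≡ 1  ⇒  -1.
(a,b)_19: α=1, u≡5; β=1, v≡12 (mod 19); (5|19)=+1, (12|19)=-1; sign (−1)^1·+1^1·-1^1 = +1.
(a,b)_∞: sgn(-595656897)=−, sgn(4842739)=+, so +1.
(a,b)_3: α=-1, u≡1; β=0, v≡1 (mod 3); (1|3)=+1, (1|3)=+1; sign (−1)^0·+1^0·+1^-1 = +1.
|Ram(-595656897, 4842739)| = 4, even; anisotropic at {2, 11, 41, 47}.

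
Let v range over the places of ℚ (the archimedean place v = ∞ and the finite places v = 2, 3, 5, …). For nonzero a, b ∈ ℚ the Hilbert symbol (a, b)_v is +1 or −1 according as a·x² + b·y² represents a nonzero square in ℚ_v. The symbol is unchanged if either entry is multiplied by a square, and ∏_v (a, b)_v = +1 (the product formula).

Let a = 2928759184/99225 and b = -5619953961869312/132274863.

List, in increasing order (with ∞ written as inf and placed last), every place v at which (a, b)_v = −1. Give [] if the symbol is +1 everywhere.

(a, b) ≡ (6409, -14) mod (ℚ^×)²; places V = {2, 3, 5, 7, 13, 17, 23, 29, ∞}.
(a,b)_13: α=5, u≡4; β=8, v≡10 (mod 13); (4|13)=+1, (10|13)=+1; sign (−1)^0·+1^8·+1^5 = +1.
(a,b)_23: α=0, u≡14; β=-2, v≡9 (mod 23); (14|23)=-1, (9|23)=+1; sign (−1)^0·-1^-2·+1^0 = +1.
(a,b)_5: α=-2, u≡1; β=0, v≡1 (mod 5); (1|5)=+1, (1|5)=+1; sign (−1)^0·+1^0·+1^-2 = +1.
(a,b)_29: α=1, u≡15; β=2, v≡19 (mod 29); (15|29)=-1, (19|29)=-1; sign (−1)^0·-1^2·-1^1 = -1.
(a,b)_3: α=-4, u≡1; β=-6, v≡1 (mod 3); (1|3)=+1, (1|3)=+1; sign (−1)^0·+1^-6·+1^-4 = +1.
(a,b)_∞: sgn(6409)=+, sgn(-14)=−, so +1.
(a,b)_2: α=4, β=13; u≡1, v≡1 (mod 8); ε(u)ε(v)=0·0, αω(v)=4·0, βω(u)=13·0; sum ≡ 0  ⇒  +1.
(a,b)_17: α=1, u≡5; β=0, v≡10 (mod 17); (5|17)=-1, (10|17)=-1; sign (−1)^0·-1^0·-1^1 = -1.
(a,b)_7: α=-2, u≡4; β=-3, v≡3 (mod 7); (4|7)=+1, (3|7)=-1; sign (−1)^0·+1^-3·-1^-2 = +1.
(6409, -14 / ℚ) ramifies at {17, 29}: a division algebra.

[17, 29]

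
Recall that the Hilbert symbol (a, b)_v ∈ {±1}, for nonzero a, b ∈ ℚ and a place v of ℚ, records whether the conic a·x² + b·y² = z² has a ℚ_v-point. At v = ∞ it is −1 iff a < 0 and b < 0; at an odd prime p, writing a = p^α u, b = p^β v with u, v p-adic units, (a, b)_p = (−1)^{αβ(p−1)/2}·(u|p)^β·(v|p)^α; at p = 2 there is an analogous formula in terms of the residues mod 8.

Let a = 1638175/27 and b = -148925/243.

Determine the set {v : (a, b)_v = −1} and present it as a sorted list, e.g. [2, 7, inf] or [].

Mod squares: a ≡ 196581, b ≡ -17871. Check v ∈ {∞, 2, 3, 5, 7, 11, 23, 37}.
v=3: a=3^-3·(≡1), b=3^-5·(≡1) mod 3; (1|3)=+1, (1|3)=+1; (−1)^{-3·-5·1}·(+1)^-5·(+1)^-3 = -1.
v=37: a=37^1·(≡31), b=37^1·(≡18) mod 37; (31|37)=-1, (18|37)=-1; (−1)^{1·1·18}·(-1)^1·(-1)^1 = +1.
v=2: v_2(a)=0, v_2(b)=0; units ≡ 5, 1 (mod 8); ε·ε+αω+βω = 0·0+0·0+0·1 ≡ 0  ⇒  (a,b)_2 = +1.
v=∞: 196581 > 0 and -17871 < 0  ⇒  (a,b)_∞ = +1.
v=11: a=11^1·(≡8), b=11^0·(≡4) mod 11; (8|11)=-1, (4|11)=+1; (−1)^{1·0·5}·(-1)^0·(+1)^1 = +1.
v=23: a=23^1·(≡10), b=23^1·(≡15) mod 23; (10|23)=-1, (15|23)=-1; (−1)^{1·1·11}·(-1)^1·(-1)^1 = -1.
v=5: a=5^2·(≡1), b=5^2·(≡1) mod 5; (1|5)=+1, (1|5)=+1; (−1)^{2·2·2}·(+1)^2·(+1)^2 = +1.
v=7: a=7^1·(≡6), b=7^1·(≡1) mod 7; (6|7)=-1, (1|7)=+1; (−1)^{1·1·3}·(-1)^1·(+1)^1 = +1.
|Ram(196581, -17871)| = 2, even; anisotropic at {3, 23}.

[3, 23]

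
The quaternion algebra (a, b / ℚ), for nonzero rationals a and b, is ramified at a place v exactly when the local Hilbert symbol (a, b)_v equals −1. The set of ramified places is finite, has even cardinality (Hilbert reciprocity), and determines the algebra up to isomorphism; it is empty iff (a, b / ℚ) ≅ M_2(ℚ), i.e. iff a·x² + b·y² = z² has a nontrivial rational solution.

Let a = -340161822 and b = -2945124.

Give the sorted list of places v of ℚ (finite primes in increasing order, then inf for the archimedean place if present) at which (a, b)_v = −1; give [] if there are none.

[13, 29, 31, inf]

Mod squares: a ≡ -771342, b ≡ -81809. Check v ∈ {∞, 2, 3, 7, 11, 13, 29, 31}.
v=∞: -771342 < 0 and -81809 < 0  ⇒  (a,b)_∞ = -1.
v=3: a=3^3·(≡1), b=3^2·(≡1) mod 3; (1|3)=+1, (1|3)=+1; (−1)^{3·2·1}·(+1)^2·(+1)^3 = +1.
v=2: v_2(a)=1, v_2(b)=2; units ≡ 1, 7 (mod 8); ε·ε+αω+βω = 0·1+1·0+2·0 ≡ 0  ⇒  (a,b)_2 = +1.
v=31: a=31^1·(≡15), b=31^1·(≡11) mod 31; (15|31)=-1, (11|31)=-1; (−1)^{1·1·15}·(-1)^1·(-1)^1 = -1.
v=11: a=11^1·(≡3), b=11^0·(≡5) mod 11; (3|11)=+1, (5|11)=+1; (−1)^{1·0·5}·(+1)^0·(+1)^1 = +1.
v=29: a=29^1·(≡28), b=29^1·(≡2) mod 29; (28|29)=+1, (2|29)=-1; (−1)^{1·1·14}·(+1)^1·(-1)^1 = -1.
v=7: a=7^2·(≡4), b=7^1·(≡3) mod 7; (4|7)=+1, (3|7)=-1; (−1)^{2·1·3}·(+1)^1·(-1)^2 = +1.
v=13: a=13^1·(≡2), b=13^1·(≡3) mod 13; (2|13)=-1, (3|13)=+1; (−1)^{1·1·6}·(-1)^1·(+1)^1 = -1.
Ram(-771342, -81809) = {13, 29, 31, ∞}; no ℚ_13-point on the conic.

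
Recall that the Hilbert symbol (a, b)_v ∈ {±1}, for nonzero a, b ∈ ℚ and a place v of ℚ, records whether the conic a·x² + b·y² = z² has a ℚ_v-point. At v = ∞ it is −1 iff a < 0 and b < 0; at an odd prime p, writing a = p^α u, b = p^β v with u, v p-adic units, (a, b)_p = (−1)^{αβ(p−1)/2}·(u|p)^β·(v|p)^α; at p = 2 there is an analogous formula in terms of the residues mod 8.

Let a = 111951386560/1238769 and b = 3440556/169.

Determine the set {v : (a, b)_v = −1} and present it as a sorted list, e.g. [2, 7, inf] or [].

[2, 7, 13, 41]

Mod squares: a ≡ 35815, b ≡ 10619. Check v ∈ {∞, 2, 3, 5, 7, 13, 17, 19, 29, 37, 41, 53}.
v=7: a=7^-2·(≡5), b=7^1·(≡3) mod 7; (5|7)=-1, (3|7)=-1; (−1)^{-2·1·3}·(-1)^1·(-1)^-2 = -1.
v=5: a=5^1·(≡3), b=5^0·(≡4) mod 5; (3|5)=-1, (4|5)=+1; (−1)^{1·0·2}·(-1)^0·(+1)^1 = +1.
v=37: a=37^0·(≡34), b=37^1·(≡25) mod 37; (34|37)=+1, (25|37)=+1; (−1)^{0·1·18}·(+1)^1·(+1)^0 = +1.
v=29: a=29^1·(≡15), b=29^0·(≡24) mod 29; (15|29)=-1, (24|29)=+1; (−1)^{1·0·14}·(-1)^0·(+1)^1 = +1.
v=3: a=3^-2·(≡1), b=3^4·(≡2) mod 3; (1|3)=+1, (2|3)=-1; (−1)^{-2·4·1}·(+1)^4·(-1)^-2 = +1.
v=17: a=17^2·(≡4), b=17^0·(≡6) mod 17; (4|17)=+1, (6|17)=-1; (−1)^{2·0·8}·(+1)^0·(-1)^2 = +1.
v=2: v_2(a)=6, v_2(b)=2; units ≡ 7, 3 (mod 8); ε·ε+αω+βω = 1·1+6·1+2·0 ≡ 1  ⇒  (a,b)_2 = -1.
v=13: a=13^3·(≡10), b=13^-2·(≡2) mod 13; (10|13)=+1, (2|13)=-1; (−1)^{3·-2·6}·(+1)^-2·(-1)^3 = -1.
v=19: a=19^1·(≡6), b=19^0·(≡1) mod 19; (6|19)=+1, (1|19)=+1; (−1)^{1·0·9}·(+1)^0·(+1)^1 = +1.
v=53: a=53^-2·(≡17), b=53^0·(≡22) mod 53; (17|53)=+1, (22|53)=-1; (−1)^{-2·0·26}·(+1)^0·(-1)^-2 = +1.
v=∞: 35815 > 0 and 10619 > 0  ⇒  (a,b)_∞ = +1.
v=41: a=41^0·(≡13), b=41^1·(≡6) mod 41; (13|41)=-1, (6|41)=-1; (−1)^{0·1·20}·(-1)^1·(-1)^0 = -1.
Ram(35815, 10619) = {2, 7, 13, 41}; no ℚ_2-point on the conic.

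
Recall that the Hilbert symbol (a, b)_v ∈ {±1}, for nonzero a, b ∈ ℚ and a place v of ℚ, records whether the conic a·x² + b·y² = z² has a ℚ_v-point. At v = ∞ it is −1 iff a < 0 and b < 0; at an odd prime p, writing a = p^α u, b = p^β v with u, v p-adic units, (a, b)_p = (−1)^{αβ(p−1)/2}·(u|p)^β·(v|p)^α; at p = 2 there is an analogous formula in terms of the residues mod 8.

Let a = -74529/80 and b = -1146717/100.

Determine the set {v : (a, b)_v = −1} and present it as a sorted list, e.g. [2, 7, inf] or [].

(a, b) ≡ (-5, -13) mod (ℚ^×)²; places V = {2, 3, 5, 7, 11, 13, ∞}.
(a,b)_∞: sgn(-5)=−, sgn(-13)=−, so -1.
(a,b)_13: α=2, u≡7; β=1, v≡1 (mod 13); (7|13)=-1, (1|13)=+1; sign (−1)^0·-1^1·+1^2 = -1.
(a,b)_5: α=-1, u≡1; β=-2, v≡2 (mod 5); (1|5)=+1, (2|5)=-1; sign (−1)^0·+1^-2·-1^-1 = -1.
(a,b)_3: α=2, u≡1; β=6, v≡2 (mod 3); (1|3)=+1, (2|3)=-1; sign (−1)^0·+1^6·-1^2 = +1.
(a,b)_11: α=0, u≡6; β=2, v≡5 (mod 11); (6|11)=-1, (5|11)=+1; sign (−1)^0·-1^2·+1^0 = +1.
(a,b)_7: α=2, u≡4; β=0, v≡1 (mod 7); (4|7)=+1, (1|7)=+1; sign (−1)^0·+1^0·+1^2 = +1.
(a,b)_2: α=-4, β=-2; u≡3, v≡3 (mod 8); ε(u)ε(v)=1·1, αω(v)=-4·1, βω(u)=-2·1; sum ≡ 1  ⇒  -1.
Ram(-5, -13) = {2, 5, 13, ∞}; no ℚ_2-point on the conic.

[2, 5, 13, inf]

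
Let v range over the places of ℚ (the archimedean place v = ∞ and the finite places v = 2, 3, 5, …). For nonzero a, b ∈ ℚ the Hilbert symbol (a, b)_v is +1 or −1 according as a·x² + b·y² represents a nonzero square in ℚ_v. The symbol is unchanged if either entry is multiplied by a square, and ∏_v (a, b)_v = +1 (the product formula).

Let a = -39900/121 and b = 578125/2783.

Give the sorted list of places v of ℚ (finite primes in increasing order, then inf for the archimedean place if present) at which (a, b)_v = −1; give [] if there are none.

(a, b) ≡ (-399, 851) mod (ℚ^×)²; places V = {2, 3, 5, 7, 11, 19, 23, 37, ∞}.
(a,b)_11: α=-2, u≡8; β=-2, v≡9 (mod 11); (8|11)=-1, (9|11)=+1; sign (−1)^0·-1^-2·+1^-2 = +1.
(a,b)_2: α=2, β=0; u≡1, v≡3 (mod 8); ε(u)ε(v)=0·1, αω(v)=2·1, βω(u)=0·0; sum ≡ 0  ⇒  +1.
(a,b)_∞: sgn(-399)=−, sgn(851)=+, so +1.
(a,b)_3: α=1, u≡2; β=0, v≡2 (mod 3); (2|3)=-1, (2|3)=-1; sign (−1)^0·-1^0·-1^1 = -1.
(a,b)_37: α=0, u≡6; β=1, v≡6 (mod 37); (6|37)=-1, (6|37)=-1; sign (−1)^0·-1^1·-1^0 = -1.
(a,b)_19: α=1, u≡4; β=0, v≡14 (mod 19); (4|19)=+1, (14|19)=-1; sign (−1)^0·+1^0·-1^1 = -1.
(a,b)_23: α=0, u≡20; β=-1, v≡11 (mod 23); (20|23)=-1, (11|23)=-1; sign (−1)^0·-1^-1·-1^0 = -1.
(a,b)_5: α=2, u≡4; β=6, v≡4 (mod 5); (4|5)=+1, (4|5)=+1; sign (−1)^0·+1^6·+1^2 = +1.
(a,b)_7: α=1, u≡6; β=0, v≡4 (mod 7); (6|7)=-1, (4|7)=+1; sign (−1)^0·-1^0·+1^1 = +1.
(-399, 851 / ℚ) ramifies at {3, 19, 23, 37}: a division algebra.

[3, 19, 23, 37]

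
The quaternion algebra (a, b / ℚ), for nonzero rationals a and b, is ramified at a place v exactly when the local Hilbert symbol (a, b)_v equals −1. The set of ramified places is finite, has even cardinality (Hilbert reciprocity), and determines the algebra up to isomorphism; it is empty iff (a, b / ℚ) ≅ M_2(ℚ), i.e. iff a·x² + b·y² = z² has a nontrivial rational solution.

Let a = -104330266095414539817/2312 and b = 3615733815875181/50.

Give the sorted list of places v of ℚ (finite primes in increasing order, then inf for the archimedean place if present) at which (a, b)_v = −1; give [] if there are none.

Mod squares: a ≡ -5394, b ≡ 5642. Check v ∈ {∞, 2, 3, 5, 7, 11, 13, 17, 29, 31}.
v=11: a=11^0·(≡6), b=11^2·(≡8) mod 11; (6|11)=-1, (8|11)=-1; (−1)^{0·2·5}·(-1)^2·(-1)^0 = +1.
v=2: v_2(a)=-3, v_2(b)=-1; units ≡ 7, 5 (mod 8); ε·ε+αω+βω = 1·0+-3·1+-1·0 ≡ 1  ⇒  (a,b)_2 = -1.
v=5: a=5^0·(≡4), b=5^-2·(≡3) mod 5; (4|5)=+1, (3|5)=-1; (−1)^{0·-2·2}·(+1)^-2·(-1)^0 = +1.
v=31: a=31^1·(≡30), b=31^1·(≡15) mod 31; (30|31)=-1, (15|31)=-1; (−1)^{1·1·15}·(-1)^1·(-1)^1 = -1.
v=29: a=29^3·(≡12), b=29^2·(≡4) mod 29; (12|29)=-1, (4|29)=+1; (−1)^{3·2·14}·(-1)^2·(+1)^3 = +1.
v=17: a=17^-2·(≡12), b=17^0·(≡1) mod 17; (12|17)=-1, (1|17)=+1; (−1)^{-2·0·8}·(-1)^0·(+1)^-2 = +1.
v=13: a=13^6·(≡10), b=13^5·(≡6) mod 13; (10|13)=+1, (6|13)=-1; (−1)^{6·5·6}·(+1)^5·(-1)^6 = +1.
v=3: a=3^5·(≡2), b=3^2·(≡2) mod 3; (2|3)=-1, (2|3)=-1; (−1)^{5·2·1}·(-1)^2·(-1)^5 = -1.
v=7: a=7^6·(≡3), b=7^3·(≡2) mod 7; (3|7)=-1, (2|7)=+1; (−1)^{6·3·3}·(-1)^3·(+1)^6 = -1.
v=∞: -5394 < 0 and 5642 > 0  ⇒  (a,b)_∞ = +1.
Ram(-5394, 5642) = {2, 3, 7, 31}; no ℚ_2-point on the conic.

[2, 3, 7, 31]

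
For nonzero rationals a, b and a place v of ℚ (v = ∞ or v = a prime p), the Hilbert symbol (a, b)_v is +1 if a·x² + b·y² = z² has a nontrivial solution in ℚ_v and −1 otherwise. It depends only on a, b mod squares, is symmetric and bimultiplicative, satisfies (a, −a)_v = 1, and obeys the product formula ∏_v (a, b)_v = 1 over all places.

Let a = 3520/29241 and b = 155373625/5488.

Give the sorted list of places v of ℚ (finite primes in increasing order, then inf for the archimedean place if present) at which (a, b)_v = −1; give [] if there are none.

[2, 5, 7, 11]

Mod squares: a ≡ 55, b ≡ 150535. Check v ∈ {∞, 2, 3, 5, 7, 11, 17, 19, 23}.
v=23: a=23^0·(≡3), b=23^1·(≡18) mod 23; (3|23)=+1, (18|23)=+1; (−1)^{0·1·11}·(+1)^1·(+1)^0 = +1.
v=11: a=11^1·(≡4), b=11^1·(≡5) mod 11; (4|11)=+1, (5|11)=+1; (−1)^{1·1·5}·(+1)^1·(+1)^1 = -1.
v=3: a=3^-4·(≡1), b=3^0·(≡1) mod 3; (1|3)=+1, (1|3)=+1; (−1)^{-4·0·1}·(+1)^0·(+1)^-4 = +1.
v=7: a=7^0·(≡3), b=7^-3·(≡4) mod 7; (3|7)=-1, (4|7)=+1; (−1)^{0·-3·3}·(-1)^-3·(+1)^0 = -1.
v=5: a=5^1·(≡4), b=5^3·(≡3) mod 5; (4|5)=+1, (3|5)=-1; (−1)^{1·3·2}·(+1)^3·(-1)^1 = -1.
v=2: v_2(a)=6, v_2(b)=-4; units ≡ 7, 7 (mod 8); ε·ε+αω+βω = 1·1+6·0+-4·0 ≡ 1  ⇒  (a,b)_2 = -1.
v=17: a=17^0·(≡1), b=17^3·(≡4) mod 17; (1|17)=+1, (4|17)=+1; (−1)^{0·3·8}·(+1)^3·(+1)^0 = +1.
v=∞: 55 > 0 and 150535 > 0  ⇒  (a,b)_∞ = +1.
v=19: a=19^-2·(≡1), b=19^0·(≡5) mod 19; (1|19)=+1, (5|19)=+1; (−1)^{-2·0·9}·(+1)^0·(+1)^-2 = +1.
|Ram(55, 150535)| = 4, even; anisotropic at {2, 5, 7, 11}.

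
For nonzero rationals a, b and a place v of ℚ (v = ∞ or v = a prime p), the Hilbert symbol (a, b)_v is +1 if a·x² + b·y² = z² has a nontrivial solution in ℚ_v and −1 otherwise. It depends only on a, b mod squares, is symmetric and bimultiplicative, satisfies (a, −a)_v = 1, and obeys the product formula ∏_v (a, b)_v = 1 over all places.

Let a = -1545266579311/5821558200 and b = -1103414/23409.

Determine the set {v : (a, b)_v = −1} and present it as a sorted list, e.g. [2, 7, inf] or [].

[2, inf]

(a, b) ≡ (-34658, -806) mod (ℚ^×)²; places V = {2, 3, 5, 7, 13, 17, 19, 29, 31, 37, 43, ∞}.
(a,b)_37: α=2, u≡7; β=2, v≡24 (mod 37); (7|37)=+1, (24|37)=-1; sign (−1)^0·+1^2·-1^2 = +1.
(a,b)_19: α=-2, u≡17; β=0, v≡11 (mod 19); (17|19)=+1, (11|19)=+1; sign (−1)^0·+1^0·+1^-2 = +1.
(a,b)_∞: sgn(-34658)=−, sgn(-806)=−, so -1.
(a,b)_5: α=-2, u≡3; β=0, v≡4 (mod 5); (3|5)=-1, (4|5)=+1; sign (−1)^0·-1^0·+1^-2 = +1.
(a,b)_31: α=-1, u≡21; β=1, v≡14 (mod 31); (21|31)=-1, (14|31)=+1; sign (−1)^1·-1^1·+1^-1 = +1.
(a,b)_7: α=4, u≡6; β=0, v≡3 (mod 7); (6|7)=-1, (3|7)=-1; sign (−1)^0·-1^0·-1^4 = +1.
(a,b)_3: α=-2, u≡1; β=-4, v≡1 (mod 3); (1|3)=+1, (1|3)=+1; sign (−1)^0·+1^-4·+1^-2 = +1.
(a,b)_13: α=1, u≡10; β=1, v≡10 (mod 13); (10|13)=+1, (10|13)=+1; sign (−1)^0·+1^1·+1^1 = +1.
(a,b)_29: α=2, u≡19; β=0, v≡6 (mod 29); (19|29)=-1, (6|29)=+1; sign (−1)^0·-1^0·+1^2 = +1.
(a,b)_43: α=1, u≡25; β=0, v≡41 (mod 43); (25|43)=+1, (41|43)=+1; sign (−1)^0·+1^0·+1^1 = +1.
(a,b)_2: α=-3, β=1; u≡7, v≡5 (mod 8); ε(u)ε(v)=1·0, αω(v)=-3·1, βω(u)=1·0; sum ≡ 1  ⇒  -1.
(a,b)_17: α=-2, u≡7; β=-2, v≡3 (mod 17); (7|17)=-1, (3|17)=-1; sign (−1)^0·-1^-2·-1^-2 = +1.
(-34658, -806 / ℚ) ramifies at {2, ∞}: a division algebra.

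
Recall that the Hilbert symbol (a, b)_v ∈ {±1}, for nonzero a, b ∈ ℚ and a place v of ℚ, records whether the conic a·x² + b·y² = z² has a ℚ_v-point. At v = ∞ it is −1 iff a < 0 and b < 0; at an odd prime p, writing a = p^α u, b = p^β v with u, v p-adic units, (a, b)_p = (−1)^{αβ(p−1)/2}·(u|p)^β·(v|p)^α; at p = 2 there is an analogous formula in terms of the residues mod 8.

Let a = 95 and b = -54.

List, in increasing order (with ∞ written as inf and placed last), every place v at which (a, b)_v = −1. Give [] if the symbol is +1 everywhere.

Mod squares: a ≡ 95, b ≡ -6. Check v ∈ {∞, 2, 3, 5, 19}.
v=2: v_2(a)=0, v_2(b)=1; units ≡ 7, 5 (mod 8); ε·ε+αω+βω = 1·0+0·1+1·0 ≡ 0  ⇒  (a,b)_2 = +1.
v=5: a=5^1·(≡4), b=5^0·(≡1) mod 5; (4|5)=+1, (1|5)=+1; (−1)^{1·0·2}·(+1)^0·(+1)^1 = +1.
v=3: a=3^0·(≡2), b=3^3·(≡1) mod 3; (2|3)=-1, (1|3)=+1; (−1)^{0·3·1}·(-1)^3·(+1)^0 = -1.
v=∞: 95 > 0 and -6 < 0  ⇒  (a,b)_∞ = +1.
v=19: a=19^1·(≡5), b=19^0·(≡3) mod 19; (5|19)=+1, (3|19)=-1; (−1)^{1·0·9}·(+1)^0·(-1)^1 = -1.
Ram(95, -6) = {3, 19}; no ℚ_3-point on the conic.

[3, 19]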